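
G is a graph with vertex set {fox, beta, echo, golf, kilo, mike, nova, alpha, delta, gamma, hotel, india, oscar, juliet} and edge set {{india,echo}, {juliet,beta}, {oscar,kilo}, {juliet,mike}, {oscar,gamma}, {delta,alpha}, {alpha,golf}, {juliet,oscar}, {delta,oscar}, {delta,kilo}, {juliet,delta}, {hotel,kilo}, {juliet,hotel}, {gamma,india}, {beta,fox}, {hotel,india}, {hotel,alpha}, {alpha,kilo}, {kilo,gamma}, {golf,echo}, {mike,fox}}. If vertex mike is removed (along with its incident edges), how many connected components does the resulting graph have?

With mike gone, the remaining components are: {nova}; {fox, beta, echo, golf, kilo, alpha, delta, gamma, hotel, india, oscar, juliet}.
That is 2 components.

2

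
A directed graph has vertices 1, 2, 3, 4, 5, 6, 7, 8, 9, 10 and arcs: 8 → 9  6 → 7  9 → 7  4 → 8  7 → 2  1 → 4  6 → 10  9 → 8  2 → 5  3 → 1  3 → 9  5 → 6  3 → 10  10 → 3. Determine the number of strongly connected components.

1

{1, 2, 3, 4, 5, 6, 7, 8, 9, 10} are all mutually reachable — one SCC of size 10.
That gives 1 strongly connected component.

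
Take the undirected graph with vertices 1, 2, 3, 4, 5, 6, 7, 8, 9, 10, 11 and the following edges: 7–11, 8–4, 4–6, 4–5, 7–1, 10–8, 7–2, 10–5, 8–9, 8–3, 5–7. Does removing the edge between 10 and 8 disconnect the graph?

After removing 10–8, the path 10-5-4-8 still connects them, so the edge is not a bridge.

No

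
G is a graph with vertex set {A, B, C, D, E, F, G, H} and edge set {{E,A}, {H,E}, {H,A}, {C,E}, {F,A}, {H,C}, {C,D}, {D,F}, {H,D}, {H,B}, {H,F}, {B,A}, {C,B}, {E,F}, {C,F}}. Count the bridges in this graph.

0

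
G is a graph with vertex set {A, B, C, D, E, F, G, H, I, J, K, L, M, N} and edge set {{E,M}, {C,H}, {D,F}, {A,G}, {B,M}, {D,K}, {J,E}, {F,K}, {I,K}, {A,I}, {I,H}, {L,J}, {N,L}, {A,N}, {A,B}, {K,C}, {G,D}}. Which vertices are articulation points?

Removing A increases the component count from 1 to 2, so A is a cut vertex.
By contrast removing I leaves 1 component; it is not a cut vertex. No other vertex is a cut vertex either.

A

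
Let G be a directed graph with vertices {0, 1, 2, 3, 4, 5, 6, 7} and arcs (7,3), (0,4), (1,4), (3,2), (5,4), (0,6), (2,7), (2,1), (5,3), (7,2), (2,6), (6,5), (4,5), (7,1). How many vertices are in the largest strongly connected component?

7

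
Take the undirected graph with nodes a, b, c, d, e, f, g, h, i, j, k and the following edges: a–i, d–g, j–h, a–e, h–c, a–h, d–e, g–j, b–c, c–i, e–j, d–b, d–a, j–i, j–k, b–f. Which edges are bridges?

b-f, j-k

The edges on the cycle d-g-j-e-a-d are not bridges since each lies on that cycle.
But removing b–f disconnects b from f; removing j–k disconnects j from k — these are bridges.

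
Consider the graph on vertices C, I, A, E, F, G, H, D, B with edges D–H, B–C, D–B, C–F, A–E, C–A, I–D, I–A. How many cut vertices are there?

3

Removing A increases the component count from 2 to 3, so A is a cut vertex.
Removing C increases the component count from 2 to 3, so C is a cut vertex.
Removing D increases the component count from 2 to 3, so D is a cut vertex.
By contrast removing H leaves 2 components; it is not a cut vertex. No other vertex is a cut vertex either.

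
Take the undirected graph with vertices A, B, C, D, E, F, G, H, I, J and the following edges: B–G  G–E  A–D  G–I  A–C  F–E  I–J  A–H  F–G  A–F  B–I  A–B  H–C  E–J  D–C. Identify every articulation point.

Removing A increases the component count from 1 to 2, so A is a cut vertex.
By contrast removing C leaves 1 component; it is not a cut vertex. No other vertex is a cut vertex either.

A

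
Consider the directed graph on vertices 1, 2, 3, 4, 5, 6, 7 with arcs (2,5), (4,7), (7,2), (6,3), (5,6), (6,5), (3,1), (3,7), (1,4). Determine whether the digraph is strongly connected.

Yes

From 1 we can reach every vertex (1, 2, 3, 4, 5, 6, 7), and every vertex can reach 1 (1, 2, 3, 4, 5, 6, 7). So the whole graph is one strongly connected component.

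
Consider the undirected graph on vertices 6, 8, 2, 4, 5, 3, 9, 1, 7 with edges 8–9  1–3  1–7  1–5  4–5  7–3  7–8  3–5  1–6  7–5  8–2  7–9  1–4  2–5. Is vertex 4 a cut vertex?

No

Deleting 4 leaves 1 component (was 1) (its neighbors 1, 5 remain connected to each other), so 4 is not a cut vertex.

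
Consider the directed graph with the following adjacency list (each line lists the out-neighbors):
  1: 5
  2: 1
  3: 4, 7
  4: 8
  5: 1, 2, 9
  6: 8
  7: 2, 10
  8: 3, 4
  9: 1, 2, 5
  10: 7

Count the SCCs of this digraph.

4

{1, 2, 5, 9} are all mutually reachable — one SCC of size 4.
{3, 4, 8} are all mutually reachable — one SCC of size 3.
{7, 10} are all mutually reachable — one SCC of size 2.
{6} is an SCC by itself.
That gives 4 strongly connected components.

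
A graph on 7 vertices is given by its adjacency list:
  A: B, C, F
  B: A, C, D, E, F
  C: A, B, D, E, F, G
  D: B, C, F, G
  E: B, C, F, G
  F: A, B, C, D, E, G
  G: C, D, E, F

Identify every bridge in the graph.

none

The edges on the cycle F-B-E-F are not bridges since each lies on that cycle.
Every edge lies on some cycle, so there are no bridges.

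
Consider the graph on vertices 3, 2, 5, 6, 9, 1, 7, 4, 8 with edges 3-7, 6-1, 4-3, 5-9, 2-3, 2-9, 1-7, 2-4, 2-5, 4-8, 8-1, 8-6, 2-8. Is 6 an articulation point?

No

Deleting 6 leaves 1 component (was 1) (its neighbors 1, 8 remain connected to each other), so 6 is not a cut vertex.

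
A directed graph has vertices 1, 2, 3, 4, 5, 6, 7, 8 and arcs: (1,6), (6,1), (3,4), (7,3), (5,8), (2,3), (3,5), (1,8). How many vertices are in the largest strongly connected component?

2

{1, 6} are all mutually reachable — one SCC of size 2.
{3} is an SCC by itself.
{8} is an SCC by itself.
{4} is an SCC by itself.
{5} is an SCC by itself.
(and 2 more singleton SCCs)
The largest has 2 vertices.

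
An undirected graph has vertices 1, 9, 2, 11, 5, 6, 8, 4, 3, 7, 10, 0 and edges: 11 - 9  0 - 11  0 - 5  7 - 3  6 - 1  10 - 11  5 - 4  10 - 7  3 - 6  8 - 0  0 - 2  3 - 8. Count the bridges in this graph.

The edges on the cycle 10-7-3-8-0-11-10 are not bridges since each lies on that cycle.
But removing 4 - 5 disconnects 4 from 5; removing 0 - 5 disconnects 0 from 5; removing 9 - 11 disconnects 9 from 11; removing 1 - 6 disconnects 1 from 6 — these are bridges.
In total 6 edges are bridges.

6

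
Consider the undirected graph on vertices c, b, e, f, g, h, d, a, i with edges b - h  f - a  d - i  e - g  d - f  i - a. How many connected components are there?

c is isolated — a component by itself.
Starting from b we can reach b, h. That is one component of size 2.
Starting from e we can reach e, g. That is one component of size 2.
Starting from a we can reach a, d, f, i. That is one component of size 4.
Total: 4 components.

4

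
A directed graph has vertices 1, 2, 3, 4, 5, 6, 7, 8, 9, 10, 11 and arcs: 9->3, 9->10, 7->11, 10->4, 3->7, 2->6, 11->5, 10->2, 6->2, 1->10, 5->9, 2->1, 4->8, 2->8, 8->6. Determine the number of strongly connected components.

{1, 2, 4, 6, 8, 10} are all mutually reachable — one SCC of size 6.
{3, 5, 7, 9, 11} are all mutually reachable — one SCC of size 5.
That gives 2 strongly connected components.

2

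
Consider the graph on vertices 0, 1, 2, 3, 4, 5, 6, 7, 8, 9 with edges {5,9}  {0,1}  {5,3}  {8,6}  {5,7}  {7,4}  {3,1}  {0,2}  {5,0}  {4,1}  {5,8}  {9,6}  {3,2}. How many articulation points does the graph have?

1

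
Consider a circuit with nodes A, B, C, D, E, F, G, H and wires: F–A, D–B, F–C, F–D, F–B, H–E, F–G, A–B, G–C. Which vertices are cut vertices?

F

Removing F increases the component count from 2 to 3, so F is a cut vertex.
By contrast removing G leaves 2 components; it is not a cut vertex. No other vertex is a cut vertex either.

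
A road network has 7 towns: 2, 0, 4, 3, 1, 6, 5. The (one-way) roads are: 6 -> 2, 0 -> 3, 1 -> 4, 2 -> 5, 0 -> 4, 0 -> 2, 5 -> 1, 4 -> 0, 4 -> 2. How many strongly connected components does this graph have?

{0, 1, 2, 4, 5} are all mutually reachable — one SCC of size 5.
{6} is an SCC by itself.
{3} is an SCC by itself.
That gives 3 strongly connected components.

3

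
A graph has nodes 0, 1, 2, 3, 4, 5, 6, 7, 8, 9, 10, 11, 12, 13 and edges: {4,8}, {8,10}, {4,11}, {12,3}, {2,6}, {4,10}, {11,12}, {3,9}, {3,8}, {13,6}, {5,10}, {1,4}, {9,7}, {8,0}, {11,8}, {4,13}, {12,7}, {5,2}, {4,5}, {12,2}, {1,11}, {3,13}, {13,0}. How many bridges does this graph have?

The edges on the cycle 4-5-10-4 are not bridges since each lies on that cycle.
Every edge lies on some cycle, so there are no bridges.

0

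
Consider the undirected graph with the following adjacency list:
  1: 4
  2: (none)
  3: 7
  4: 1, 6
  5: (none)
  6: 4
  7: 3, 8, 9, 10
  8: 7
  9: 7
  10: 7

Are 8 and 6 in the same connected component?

The component containing 8 is {3, 7, 8, 9, 10}, and 6 is not in it.

No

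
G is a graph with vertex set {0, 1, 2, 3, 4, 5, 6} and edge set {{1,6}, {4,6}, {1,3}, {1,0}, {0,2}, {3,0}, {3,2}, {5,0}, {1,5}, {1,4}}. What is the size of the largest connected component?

Starting from 0 we can reach 0, 1, 2, 3, 4, 5, 6. That is one component of size 7.
The largest has 7 vertices.

7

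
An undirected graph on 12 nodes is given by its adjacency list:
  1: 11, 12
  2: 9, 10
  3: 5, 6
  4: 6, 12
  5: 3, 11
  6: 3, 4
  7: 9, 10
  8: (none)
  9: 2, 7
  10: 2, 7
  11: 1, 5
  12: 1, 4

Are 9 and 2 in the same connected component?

Yes

From 9 we can reach 2, 7, 9, 10, which includes 2.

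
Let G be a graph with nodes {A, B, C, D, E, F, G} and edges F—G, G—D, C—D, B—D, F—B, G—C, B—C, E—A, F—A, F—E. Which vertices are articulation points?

F

Removing F increases the component count from 1 to 2, so F is a cut vertex.
By contrast removing A leaves 1 component; it is not a cut vertex. No other vertex is a cut vertex either.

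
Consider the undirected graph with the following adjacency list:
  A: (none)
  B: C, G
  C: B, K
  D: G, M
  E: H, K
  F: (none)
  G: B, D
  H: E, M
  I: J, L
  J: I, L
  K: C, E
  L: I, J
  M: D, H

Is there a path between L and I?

From L we can reach I, J, L, which includes I.

Yes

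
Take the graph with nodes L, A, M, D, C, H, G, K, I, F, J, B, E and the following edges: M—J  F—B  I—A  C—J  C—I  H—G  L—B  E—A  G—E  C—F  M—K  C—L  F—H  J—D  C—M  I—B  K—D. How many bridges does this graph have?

The edges on the cycle C-M-K-D-J-C are not bridges since each lies on that cycle.
Every edge lies on some cycle, so there are no bridges.

0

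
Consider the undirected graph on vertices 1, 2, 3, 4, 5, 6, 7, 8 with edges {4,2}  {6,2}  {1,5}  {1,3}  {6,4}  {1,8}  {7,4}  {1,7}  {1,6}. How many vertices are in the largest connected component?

8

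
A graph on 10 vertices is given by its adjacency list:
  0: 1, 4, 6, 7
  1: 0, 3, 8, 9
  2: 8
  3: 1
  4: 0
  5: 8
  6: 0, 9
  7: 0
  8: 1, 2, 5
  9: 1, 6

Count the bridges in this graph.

The edges on the cycle 9-1-0-6-9 are not bridges since each lies on that cycle.
But removing 1-8 disconnects 1 from 8; removing 1-3 disconnects 1 from 3; removing 0-7 disconnects 0 from 7; removing 0-4 disconnects 0 from 4 — these are bridges.
In total 6 edges are bridges.

6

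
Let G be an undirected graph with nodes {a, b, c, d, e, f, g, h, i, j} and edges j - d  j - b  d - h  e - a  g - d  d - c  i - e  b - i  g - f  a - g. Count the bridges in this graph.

3

The edges on the cycle j-b-i-e-a-g-d-j are not bridges since each lies on that cycle.
But removing d - h disconnects d from h; removing c - d disconnects c from d; removing f - g disconnects f from g — these are bridges.
That makes 3 bridges.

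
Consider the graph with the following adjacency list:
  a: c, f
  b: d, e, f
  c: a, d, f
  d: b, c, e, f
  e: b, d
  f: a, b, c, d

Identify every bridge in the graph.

none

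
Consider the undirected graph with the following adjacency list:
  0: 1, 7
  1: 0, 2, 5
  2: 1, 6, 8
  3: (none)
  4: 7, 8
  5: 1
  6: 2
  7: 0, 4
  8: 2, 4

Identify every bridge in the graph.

1-5, 2-6

The edges on the cycle 7-0-1-2-8-4-7 are not bridges since each lies on that cycle.
But removing 2-6 disconnects 2 from 6; removing 1-5 disconnects 1 from 5 — these are bridges.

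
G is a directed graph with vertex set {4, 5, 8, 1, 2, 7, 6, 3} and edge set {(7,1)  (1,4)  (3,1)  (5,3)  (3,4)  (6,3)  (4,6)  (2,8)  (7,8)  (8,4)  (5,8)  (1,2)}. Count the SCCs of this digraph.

3

{1, 2, 3, 4, 6, 8} are all mutually reachable — one SCC of size 6.
{7} is an SCC by itself.
{5} is an SCC by itself.
That gives 3 strongly connected components.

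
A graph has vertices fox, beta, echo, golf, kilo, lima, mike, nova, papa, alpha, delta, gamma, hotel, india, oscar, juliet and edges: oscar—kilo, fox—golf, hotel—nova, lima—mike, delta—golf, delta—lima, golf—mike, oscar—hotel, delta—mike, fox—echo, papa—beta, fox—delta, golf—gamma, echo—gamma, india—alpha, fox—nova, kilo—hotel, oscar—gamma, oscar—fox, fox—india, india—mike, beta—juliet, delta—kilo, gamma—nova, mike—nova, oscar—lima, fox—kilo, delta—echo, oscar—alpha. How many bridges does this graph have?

2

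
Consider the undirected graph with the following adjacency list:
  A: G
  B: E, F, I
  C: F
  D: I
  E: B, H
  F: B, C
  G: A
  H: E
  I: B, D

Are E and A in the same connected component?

The component containing E is {B, C, D, E, F, H, I}, and A is not in it.

No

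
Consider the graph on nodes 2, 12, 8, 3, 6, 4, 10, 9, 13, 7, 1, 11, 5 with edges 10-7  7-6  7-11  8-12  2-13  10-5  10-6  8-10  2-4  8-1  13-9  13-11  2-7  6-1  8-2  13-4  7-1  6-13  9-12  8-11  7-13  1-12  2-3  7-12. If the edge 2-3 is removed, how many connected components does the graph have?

2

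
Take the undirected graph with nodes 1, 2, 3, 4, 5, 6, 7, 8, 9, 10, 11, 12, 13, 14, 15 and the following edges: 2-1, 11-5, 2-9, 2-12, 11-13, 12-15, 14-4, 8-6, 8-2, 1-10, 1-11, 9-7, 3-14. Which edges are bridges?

1-10, 1-11, 1-2, 11-13, 11-5, 12-15, 12-2, 14-3, 14-4, 2-8, 2-9, 6-8, 7-9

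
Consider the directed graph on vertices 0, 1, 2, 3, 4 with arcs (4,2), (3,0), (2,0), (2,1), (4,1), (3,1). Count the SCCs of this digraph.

5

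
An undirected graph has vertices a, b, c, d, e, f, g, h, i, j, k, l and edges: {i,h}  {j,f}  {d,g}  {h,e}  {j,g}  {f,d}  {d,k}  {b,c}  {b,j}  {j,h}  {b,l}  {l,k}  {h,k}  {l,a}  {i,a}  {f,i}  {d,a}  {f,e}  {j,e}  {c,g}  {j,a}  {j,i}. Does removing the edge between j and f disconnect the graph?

After removing j-f, the path j-i-f still connects them, so the edge is not a bridge.

No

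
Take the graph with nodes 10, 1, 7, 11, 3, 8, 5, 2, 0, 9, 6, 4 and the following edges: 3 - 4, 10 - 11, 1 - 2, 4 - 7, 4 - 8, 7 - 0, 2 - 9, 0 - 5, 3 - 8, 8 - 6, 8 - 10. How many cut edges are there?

The edges on the cycle 3-4-8-3 are not bridges since each lies on that cycle.
But removing 1 - 2 disconnects 1 from 2; removing 8 - 6 disconnects 8 from 6; removing 8 - 10 disconnects 8 from 10; removing 7 - 0 disconnects 7 from 0 — these are bridges.
In total 8 edges are bridges.

8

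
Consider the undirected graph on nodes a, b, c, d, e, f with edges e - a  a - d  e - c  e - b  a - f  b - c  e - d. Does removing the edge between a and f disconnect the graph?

Yes

Removing a - f leaves no path between a and f: the component count goes from 1 to 2. So it is a bridge.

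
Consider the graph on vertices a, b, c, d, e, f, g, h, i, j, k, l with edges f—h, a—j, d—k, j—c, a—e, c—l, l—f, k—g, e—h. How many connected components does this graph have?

b is isolated — a component by itself.
i is isolated — a component by itself.
Starting from d we can reach d, g, k. That is one component of size 3.
Starting from a we can reach a, c, e, f, h, j, l. That is one component of size 7.
Total: 4 components.

4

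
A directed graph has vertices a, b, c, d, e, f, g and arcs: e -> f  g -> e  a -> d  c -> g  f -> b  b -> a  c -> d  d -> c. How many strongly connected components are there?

1

{a, b, c, d, e, f, g} are all mutually reachable — one SCC of size 7.
That gives 1 strongly connected component.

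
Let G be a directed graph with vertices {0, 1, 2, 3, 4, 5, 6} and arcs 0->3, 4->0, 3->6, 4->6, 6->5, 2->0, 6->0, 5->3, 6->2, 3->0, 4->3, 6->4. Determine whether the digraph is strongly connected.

No

There is no directed path from 1 to 5, so the graph is not strongly connected.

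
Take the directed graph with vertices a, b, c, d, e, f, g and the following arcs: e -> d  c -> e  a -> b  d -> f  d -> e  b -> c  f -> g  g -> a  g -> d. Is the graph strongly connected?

Yes

From c we can reach every vertex (a, b, c, d, e, f, g), and every vertex can reach c (a, b, c, d, e, f, g). So the whole graph is one strongly connected component.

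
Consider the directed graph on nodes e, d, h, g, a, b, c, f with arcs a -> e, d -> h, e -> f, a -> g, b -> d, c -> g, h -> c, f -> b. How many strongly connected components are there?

{g} is an SCC by itself.
{d} is an SCC by itself.
{a} is an SCC by itself.
{b} is an SCC by itself.
{f} is an SCC by itself.
(and 3 more singleton SCCs)
That gives 8 strongly connected components.

8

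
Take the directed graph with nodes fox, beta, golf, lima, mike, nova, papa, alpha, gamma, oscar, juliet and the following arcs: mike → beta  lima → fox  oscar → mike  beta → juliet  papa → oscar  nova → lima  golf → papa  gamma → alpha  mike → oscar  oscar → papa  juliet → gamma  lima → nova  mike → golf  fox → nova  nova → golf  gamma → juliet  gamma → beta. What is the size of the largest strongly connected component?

{golf, mike, papa, oscar} are all mutually reachable — one SCC of size 4.
{beta, gamma, juliet} are all mutually reachable — one SCC of size 3.
{fox, lima, nova} are all mutually reachable — one SCC of size 3.
{alpha} is an SCC by itself.
The largest has 4 vertices.

4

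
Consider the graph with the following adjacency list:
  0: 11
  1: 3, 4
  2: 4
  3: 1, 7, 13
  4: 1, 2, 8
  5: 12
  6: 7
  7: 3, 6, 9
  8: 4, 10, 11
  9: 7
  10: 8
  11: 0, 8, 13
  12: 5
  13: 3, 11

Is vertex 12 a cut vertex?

Deleting 12 leaves 2 components (was 2), so 12 is not a cut vertex.

No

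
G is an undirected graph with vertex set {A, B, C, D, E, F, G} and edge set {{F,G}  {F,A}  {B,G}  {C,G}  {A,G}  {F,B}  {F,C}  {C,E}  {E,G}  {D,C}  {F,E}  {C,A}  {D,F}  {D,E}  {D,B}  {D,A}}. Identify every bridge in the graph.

none

The edges on the cycle D-F-C-E-D are not bridges since each lies on that cycle.
Every edge lies on some cycle, so there are no bridges.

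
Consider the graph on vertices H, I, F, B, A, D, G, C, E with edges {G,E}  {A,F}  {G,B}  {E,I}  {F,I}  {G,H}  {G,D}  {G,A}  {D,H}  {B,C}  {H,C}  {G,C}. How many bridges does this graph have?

0

The edges on the cycle G-B-C-G are not bridges since each lies on that cycle.
Every edge lies on some cycle, so there are no bridges.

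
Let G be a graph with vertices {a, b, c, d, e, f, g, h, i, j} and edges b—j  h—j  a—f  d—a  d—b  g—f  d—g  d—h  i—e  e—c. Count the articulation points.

2

Removing d increases the component count from 2 to 3, so d is a cut vertex.
Removing e increases the component count from 2 to 3, so e is a cut vertex.
By contrast removing g leaves 2 components; it is not a cut vertex. No other vertex is a cut vertex either.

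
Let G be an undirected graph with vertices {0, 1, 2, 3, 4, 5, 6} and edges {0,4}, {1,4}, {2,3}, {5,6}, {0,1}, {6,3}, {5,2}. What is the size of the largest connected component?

Starting from 0 we can reach 0, 1, 4. That is one component of size 3.
Starting from 2 we can reach 2, 3, 5, 6. That is one component of size 4.
The largest has 4 vertices.

4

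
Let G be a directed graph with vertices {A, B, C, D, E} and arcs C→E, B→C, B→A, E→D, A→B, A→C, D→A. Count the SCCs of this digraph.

{A, B, C, D, E} are all mutually reachable — one SCC of size 5.
That gives 1 strongly connected component.

1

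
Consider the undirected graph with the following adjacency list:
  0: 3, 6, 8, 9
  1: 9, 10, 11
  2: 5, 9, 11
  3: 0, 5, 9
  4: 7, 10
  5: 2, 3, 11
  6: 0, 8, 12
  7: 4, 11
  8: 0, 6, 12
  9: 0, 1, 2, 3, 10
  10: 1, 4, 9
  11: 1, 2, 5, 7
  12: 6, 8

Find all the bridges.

none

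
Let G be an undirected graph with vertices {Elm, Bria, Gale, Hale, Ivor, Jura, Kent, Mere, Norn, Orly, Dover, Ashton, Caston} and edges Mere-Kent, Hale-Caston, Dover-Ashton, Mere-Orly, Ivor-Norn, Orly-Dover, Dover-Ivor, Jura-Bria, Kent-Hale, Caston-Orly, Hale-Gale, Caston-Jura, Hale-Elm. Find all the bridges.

The edges on the cycle Mere-Kent-Hale-Caston-Orly-Mere are not bridges since each lies on that cycle.
But removing Elm-Hale disconnects Elm from Hale; removing Bria-Jura disconnects Bria from Jura; removing Hale-Gale disconnects Hale from Gale; removing Caston-Jura disconnects Caston from Jura — these are bridges.
In total 8 edges are bridges.

Ashton-Dover, Bria-Jura, Caston-Jura, Dover-Ivor, Dover-Orly, Elm-Hale, Gale-Hale, Ivor-Norn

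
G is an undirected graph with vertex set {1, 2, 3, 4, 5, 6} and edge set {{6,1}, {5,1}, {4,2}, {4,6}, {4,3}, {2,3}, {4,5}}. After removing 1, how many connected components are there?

With 1 gone, the remaining components are: {2, 3, 4, 5, 6}.
That is 1 component.

1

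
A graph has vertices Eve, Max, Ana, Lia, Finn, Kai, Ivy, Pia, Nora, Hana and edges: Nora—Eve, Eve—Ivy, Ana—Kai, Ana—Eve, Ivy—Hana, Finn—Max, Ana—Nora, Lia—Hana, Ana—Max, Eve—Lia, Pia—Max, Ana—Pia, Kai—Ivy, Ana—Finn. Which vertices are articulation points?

Removing Ana increases the component count from 1 to 2, so Ana is a cut vertex.
By contrast removing Kai leaves 1 component; it is not a cut vertex. No other vertex is a cut vertex either.

Ana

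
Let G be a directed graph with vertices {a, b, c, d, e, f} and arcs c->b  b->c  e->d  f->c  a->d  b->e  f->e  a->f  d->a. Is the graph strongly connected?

Yes

From a we can reach every vertex (a, b, c, d, e, f), and every vertex can reach a (a, b, c, d, e, f). So the whole graph is one strongly connected component.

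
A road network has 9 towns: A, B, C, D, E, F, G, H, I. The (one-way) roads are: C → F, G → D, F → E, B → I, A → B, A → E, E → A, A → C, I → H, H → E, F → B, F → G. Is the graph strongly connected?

There is no directed path from D to G, so the graph is not strongly connected.

No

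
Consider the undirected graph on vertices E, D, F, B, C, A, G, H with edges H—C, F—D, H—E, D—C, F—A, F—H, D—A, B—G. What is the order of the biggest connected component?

Starting from B we can reach B, G. That is one component of size 2.
Starting from A we can reach A, C, D, E, F, H. That is one component of size 6.
The largest has 6 vertices.

6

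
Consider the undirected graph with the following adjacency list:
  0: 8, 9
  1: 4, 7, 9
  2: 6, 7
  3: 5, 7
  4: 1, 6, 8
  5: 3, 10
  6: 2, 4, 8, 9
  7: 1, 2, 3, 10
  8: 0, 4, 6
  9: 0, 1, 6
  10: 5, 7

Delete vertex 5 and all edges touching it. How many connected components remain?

1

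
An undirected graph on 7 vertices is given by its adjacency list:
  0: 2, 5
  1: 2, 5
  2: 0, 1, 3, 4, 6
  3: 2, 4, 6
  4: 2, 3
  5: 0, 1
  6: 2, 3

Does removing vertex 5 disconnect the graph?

No

Deleting 5 leaves 1 component (was 1) (its neighbors 0, 1 remain connected to each other), so 5 is not a cut vertex.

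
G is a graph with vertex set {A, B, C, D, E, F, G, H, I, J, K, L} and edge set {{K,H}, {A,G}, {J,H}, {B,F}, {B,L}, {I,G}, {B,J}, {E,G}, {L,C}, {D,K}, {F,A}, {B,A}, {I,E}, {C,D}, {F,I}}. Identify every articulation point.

Removing B increases the component count from 1 to 2, so B is a cut vertex.
By contrast removing C leaves 1 component; it is not a cut vertex. No other vertex is a cut vertex either.

B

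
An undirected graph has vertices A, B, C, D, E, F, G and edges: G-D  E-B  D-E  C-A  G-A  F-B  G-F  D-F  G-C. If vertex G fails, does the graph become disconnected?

Deleting G raises the number of components from 1 to 2, so G is a cut vertex.

Yes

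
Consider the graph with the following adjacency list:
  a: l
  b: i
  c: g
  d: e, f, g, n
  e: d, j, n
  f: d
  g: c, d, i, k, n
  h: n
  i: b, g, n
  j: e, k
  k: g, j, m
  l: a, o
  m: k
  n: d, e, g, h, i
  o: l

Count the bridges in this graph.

7

The edges on the cycle d-g-i-n-d are not bridges since each lies on that cycle.
But removing k-m disconnects k from m; removing g-c disconnects g from c; removing l-o disconnects l from o; removing f-d disconnects f from d — these are bridges.
In total 7 edges are bridges.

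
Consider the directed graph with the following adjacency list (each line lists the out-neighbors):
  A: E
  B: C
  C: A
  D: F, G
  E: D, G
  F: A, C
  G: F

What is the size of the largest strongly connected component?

6

{A, C, D, E, F, G} are all mutually reachable — one SCC of size 6.
{B} is an SCC by itself.
The largest has 6 vertices.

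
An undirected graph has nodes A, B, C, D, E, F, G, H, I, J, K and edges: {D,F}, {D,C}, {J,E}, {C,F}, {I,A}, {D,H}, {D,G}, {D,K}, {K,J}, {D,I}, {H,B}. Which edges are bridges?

A-I, B-H, D-G, D-H, D-I, D-K, E-J, J-K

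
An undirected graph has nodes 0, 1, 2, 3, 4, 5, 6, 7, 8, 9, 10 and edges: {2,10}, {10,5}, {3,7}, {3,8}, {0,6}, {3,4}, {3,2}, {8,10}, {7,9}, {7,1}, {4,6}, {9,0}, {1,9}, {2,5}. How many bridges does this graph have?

0

The edges on the cycle 3-8-10-5-2-3 are not bridges since each lies on that cycle.
Every edge lies on some cycle, so there are no bridges.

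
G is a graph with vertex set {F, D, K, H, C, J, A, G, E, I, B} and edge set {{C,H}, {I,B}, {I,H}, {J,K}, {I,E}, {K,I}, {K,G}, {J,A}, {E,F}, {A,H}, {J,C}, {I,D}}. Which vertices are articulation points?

Removing E increases the component count from 1 to 2, so E is a cut vertex.
Removing I increases the component count from 1 to 4, so I is a cut vertex.
Removing K increases the component count from 1 to 2, so K is a cut vertex.
By contrast removing J leaves 1 component; it is not a cut vertex. No other vertex is a cut vertex either.

E, I, K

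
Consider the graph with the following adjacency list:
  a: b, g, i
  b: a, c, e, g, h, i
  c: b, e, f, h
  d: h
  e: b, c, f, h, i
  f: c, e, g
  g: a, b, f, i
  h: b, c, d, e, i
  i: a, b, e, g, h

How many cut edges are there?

The edges on the cycle b-e-c-b are not bridges since each lies on that cycle.
But removing d-h disconnects d from h — this is a bridge.

1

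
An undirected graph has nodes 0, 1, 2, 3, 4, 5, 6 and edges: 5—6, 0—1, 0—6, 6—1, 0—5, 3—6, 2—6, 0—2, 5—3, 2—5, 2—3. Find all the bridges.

The edges on the cycle 0-2-5-0 are not bridges since each lies on that cycle.
Every edge lies on some cycle, so there are no bridges.

none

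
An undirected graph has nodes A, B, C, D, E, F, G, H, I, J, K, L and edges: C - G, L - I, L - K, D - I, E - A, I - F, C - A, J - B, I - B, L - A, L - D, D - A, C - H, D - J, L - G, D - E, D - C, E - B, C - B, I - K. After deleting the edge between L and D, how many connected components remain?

1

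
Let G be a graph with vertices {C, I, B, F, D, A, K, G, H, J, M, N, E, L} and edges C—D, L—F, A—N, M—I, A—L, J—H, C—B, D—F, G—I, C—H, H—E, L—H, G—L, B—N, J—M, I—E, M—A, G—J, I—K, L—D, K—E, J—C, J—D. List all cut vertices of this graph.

Removing C, for instance, still leaves 1 component. No single vertex removal increases the component count — the graph has no articulation points.

none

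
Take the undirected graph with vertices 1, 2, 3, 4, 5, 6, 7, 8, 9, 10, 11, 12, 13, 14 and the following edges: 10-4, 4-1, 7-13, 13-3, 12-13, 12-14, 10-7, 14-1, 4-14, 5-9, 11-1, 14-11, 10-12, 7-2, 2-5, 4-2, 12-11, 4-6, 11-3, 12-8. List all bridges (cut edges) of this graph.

The edges on the cycle 10-12-14-11-3-13-7-10 are not bridges since each lies on that cycle.
But removing 9-5 disconnects 9 from 5; removing 6-4 disconnects 6 from 4; removing 2-5 disconnects 2 from 5; removing 8-12 disconnects 8 from 12 — these are bridges.

12-8, 2-5, 4-6, 5-9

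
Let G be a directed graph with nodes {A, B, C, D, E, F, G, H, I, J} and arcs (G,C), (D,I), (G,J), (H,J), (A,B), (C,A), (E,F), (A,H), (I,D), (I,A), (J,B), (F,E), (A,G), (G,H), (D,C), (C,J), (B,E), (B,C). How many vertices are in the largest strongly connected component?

6

{A, B, C, G, H, J} are all mutually reachable — one SCC of size 6.
{E, F} are all mutually reachable — one SCC of size 2.
{D, I} are all mutually reachable — one SCC of size 2.
The largest has 6 vertices.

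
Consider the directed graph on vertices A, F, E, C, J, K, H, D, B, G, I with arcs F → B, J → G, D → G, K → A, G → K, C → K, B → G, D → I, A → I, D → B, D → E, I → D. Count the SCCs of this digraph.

{A, B, D, G, I, K} are all mutually reachable — one SCC of size 6.
{H} is an SCC by itself.
{J} is an SCC by itself.
{E} is an SCC by itself.
{C} is an SCC by itself.
(and 1 more singleton SCC)
That gives 6 strongly connected components.

6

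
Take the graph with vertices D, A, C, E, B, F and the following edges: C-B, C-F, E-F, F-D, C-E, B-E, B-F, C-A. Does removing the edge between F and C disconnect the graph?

No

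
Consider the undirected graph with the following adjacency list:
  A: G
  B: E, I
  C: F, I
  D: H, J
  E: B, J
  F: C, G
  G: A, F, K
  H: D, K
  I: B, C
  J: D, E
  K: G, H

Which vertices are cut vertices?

Removing G increases the component count from 1 to 2, so G is a cut vertex.
By contrast removing B leaves 1 component; it is not a cut vertex. No other vertex is a cut vertex either.

G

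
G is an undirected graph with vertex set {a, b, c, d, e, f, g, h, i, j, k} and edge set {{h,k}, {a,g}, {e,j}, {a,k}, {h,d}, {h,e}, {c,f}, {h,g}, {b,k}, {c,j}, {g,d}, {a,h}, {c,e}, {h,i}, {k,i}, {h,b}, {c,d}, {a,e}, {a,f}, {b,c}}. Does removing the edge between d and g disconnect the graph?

No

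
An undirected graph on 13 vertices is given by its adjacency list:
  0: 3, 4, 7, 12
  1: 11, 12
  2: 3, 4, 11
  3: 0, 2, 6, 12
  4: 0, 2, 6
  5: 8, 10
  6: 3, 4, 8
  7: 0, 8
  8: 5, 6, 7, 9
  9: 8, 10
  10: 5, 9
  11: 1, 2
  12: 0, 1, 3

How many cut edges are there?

The edges on the cycle 0-3-12-0 are not bridges since each lies on that cycle.
Every edge lies on some cycle, so there are no bridges.

0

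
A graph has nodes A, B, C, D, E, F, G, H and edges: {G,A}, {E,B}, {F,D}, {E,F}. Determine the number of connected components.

H is isolated — a component by itself.
C is isolated — a component by itself.
Starting from A we can reach A, G. That is one component of size 2.
Starting from B we can reach B, D, E, F. That is one component of size 4.
Total: 4 components.

4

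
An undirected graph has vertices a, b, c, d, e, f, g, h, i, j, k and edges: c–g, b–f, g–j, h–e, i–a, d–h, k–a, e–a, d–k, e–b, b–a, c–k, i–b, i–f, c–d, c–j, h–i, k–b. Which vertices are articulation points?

c

Removing c increases the component count from 1 to 2, so c is a cut vertex.
By contrast removing d leaves 1 component; it is not a cut vertex. No other vertex is a cut vertex either.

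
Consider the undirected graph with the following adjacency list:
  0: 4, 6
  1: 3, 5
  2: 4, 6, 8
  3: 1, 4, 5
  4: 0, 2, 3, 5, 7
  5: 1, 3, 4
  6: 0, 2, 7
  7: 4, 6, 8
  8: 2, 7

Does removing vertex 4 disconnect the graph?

Yes

Deleting 4 raises the number of components from 1 to 2, so 4 is a cut vertex.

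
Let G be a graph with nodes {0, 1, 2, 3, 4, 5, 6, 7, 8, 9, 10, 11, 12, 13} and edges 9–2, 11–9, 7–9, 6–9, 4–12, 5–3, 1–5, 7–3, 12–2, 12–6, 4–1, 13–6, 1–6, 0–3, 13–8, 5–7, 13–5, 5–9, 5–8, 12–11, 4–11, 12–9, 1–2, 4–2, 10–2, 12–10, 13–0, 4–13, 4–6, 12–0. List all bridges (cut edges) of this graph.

none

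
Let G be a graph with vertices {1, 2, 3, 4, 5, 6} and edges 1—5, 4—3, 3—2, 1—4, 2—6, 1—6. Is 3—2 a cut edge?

No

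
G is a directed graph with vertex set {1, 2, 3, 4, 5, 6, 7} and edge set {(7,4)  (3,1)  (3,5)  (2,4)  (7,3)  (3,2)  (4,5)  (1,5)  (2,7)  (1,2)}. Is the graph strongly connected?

No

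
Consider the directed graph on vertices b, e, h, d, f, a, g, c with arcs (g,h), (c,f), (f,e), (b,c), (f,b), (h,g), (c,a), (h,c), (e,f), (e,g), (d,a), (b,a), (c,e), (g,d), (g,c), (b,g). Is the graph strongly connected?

There is no directed path from a to e, so the graph is not strongly connected.

No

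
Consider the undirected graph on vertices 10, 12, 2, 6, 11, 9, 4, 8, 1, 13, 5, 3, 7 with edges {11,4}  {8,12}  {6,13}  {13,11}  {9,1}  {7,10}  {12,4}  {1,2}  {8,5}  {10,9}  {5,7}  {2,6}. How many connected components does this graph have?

2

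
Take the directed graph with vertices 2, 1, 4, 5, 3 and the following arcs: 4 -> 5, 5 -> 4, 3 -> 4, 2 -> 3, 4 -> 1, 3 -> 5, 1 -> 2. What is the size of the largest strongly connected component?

5

{1, 2, 3, 4, 5} are all mutually reachable — one SCC of size 5.
The largest has 5 vertices.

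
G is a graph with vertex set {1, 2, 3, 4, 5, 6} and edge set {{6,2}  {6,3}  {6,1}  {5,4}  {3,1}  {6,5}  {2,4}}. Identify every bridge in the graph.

none

The edges on the cycle 6-3-1-6 are not bridges since each lies on that cycle.
Every edge lies on some cycle, so there are no bridges.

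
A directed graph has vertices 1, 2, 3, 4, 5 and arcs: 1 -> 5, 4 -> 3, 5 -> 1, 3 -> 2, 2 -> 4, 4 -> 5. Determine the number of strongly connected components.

2

{2, 3, 4} are all mutually reachable — one SCC of size 3.
{1, 5} are all mutually reachable — one SCC of size 2.
That gives 2 strongly connected components.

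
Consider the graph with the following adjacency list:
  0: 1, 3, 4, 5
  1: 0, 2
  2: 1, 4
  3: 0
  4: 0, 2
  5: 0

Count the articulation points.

1

Removing 0 increases the component count from 1 to 3, so 0 is a cut vertex.
By contrast removing 2 leaves 1 component; it is not a cut vertex. No other vertex is a cut vertex either.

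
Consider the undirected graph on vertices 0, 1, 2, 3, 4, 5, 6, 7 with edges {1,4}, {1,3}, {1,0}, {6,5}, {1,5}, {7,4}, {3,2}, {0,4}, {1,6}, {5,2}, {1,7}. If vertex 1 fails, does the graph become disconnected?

Yes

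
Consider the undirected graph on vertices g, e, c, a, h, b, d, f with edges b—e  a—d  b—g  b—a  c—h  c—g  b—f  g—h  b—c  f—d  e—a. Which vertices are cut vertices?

b

Removing b increases the component count from 1 to 2, so b is a cut vertex.
By contrast removing g leaves 1 component; it is not a cut vertex. No other vertex is a cut vertex either.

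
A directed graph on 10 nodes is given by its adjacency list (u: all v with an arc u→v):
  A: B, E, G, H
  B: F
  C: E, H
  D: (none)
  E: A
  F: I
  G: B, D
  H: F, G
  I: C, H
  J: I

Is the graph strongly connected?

There is no directed path from H to J, so the graph is not strongly connected.

No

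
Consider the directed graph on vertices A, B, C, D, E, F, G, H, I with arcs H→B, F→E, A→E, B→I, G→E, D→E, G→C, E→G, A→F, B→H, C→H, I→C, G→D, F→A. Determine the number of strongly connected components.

{B, C, H, I} are all mutually reachable — one SCC of size 4.
{D, E, G} are all mutually reachable — one SCC of size 3.
{A, F} are all mutually reachable — one SCC of size 2.
That gives 3 strongly connected components.

3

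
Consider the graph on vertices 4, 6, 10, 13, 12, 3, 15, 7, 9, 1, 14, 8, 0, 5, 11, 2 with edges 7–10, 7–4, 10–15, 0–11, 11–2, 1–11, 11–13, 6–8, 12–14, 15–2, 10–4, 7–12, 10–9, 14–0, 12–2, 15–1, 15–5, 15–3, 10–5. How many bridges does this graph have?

The edges on the cycle 10-15-5-10 are not bridges since each lies on that cycle.
But removing 6–8 disconnects 6 from 8; removing 9–10 disconnects 9 from 10; removing 13–11 disconnects 13 from 11; removing 15–3 disconnects 15 from 3 — these are bridges.
That makes 4 bridges.

4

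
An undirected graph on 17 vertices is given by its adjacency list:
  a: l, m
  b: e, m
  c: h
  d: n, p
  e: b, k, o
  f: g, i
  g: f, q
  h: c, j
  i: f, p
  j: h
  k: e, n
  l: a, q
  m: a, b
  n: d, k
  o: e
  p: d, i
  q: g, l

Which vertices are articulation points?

Removing e increases the component count from 2 to 3, so e is a cut vertex.
Removing h increases the component count from 2 to 3, so h is a cut vertex.
By contrast removing g leaves 2 components; it is not a cut vertex. No other vertex is a cut vertex either.

e, h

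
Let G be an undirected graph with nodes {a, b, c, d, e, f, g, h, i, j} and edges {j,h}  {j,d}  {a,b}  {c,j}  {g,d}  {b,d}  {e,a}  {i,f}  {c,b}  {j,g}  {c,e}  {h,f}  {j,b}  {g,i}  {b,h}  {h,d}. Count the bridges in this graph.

0

The edges on the cycle c-e-a-b-c are not bridges since each lies on that cycle.
Every edge lies on some cycle, so there are no bridges.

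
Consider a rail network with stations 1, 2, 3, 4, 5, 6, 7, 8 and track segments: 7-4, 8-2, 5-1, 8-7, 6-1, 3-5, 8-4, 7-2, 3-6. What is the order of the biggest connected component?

4

Starting from 1 we can reach 1, 3, 5, 6. That is one component of size 4.
Starting from 2 we can reach 2, 4, 7, 8. That is one component of size 4.
The largest has 4 vertices.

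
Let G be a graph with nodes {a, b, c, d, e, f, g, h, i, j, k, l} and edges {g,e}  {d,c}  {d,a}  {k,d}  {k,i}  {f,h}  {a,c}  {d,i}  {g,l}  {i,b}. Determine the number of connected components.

j is isolated — a component by itself.
Starting from f we can reach f, h. That is one component of size 2.
Starting from e we can reach e, g, l. That is one component of size 3.
Starting from a we can reach a, b, c, d, i, k. That is one component of size 6.
Total: 4 components.

4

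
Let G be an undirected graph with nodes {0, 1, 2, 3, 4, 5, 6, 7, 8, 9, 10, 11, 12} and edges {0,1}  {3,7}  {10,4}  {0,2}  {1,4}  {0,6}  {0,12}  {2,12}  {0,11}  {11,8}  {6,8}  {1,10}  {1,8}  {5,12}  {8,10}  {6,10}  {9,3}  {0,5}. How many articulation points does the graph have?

2

Removing 0 increases the component count from 2 to 3, so 0 is a cut vertex.
Removing 3 increases the component count from 2 to 3, so 3 is a cut vertex.
By contrast removing 4 leaves 2 components; it is not a cut vertex. No other vertex is a cut vertex either.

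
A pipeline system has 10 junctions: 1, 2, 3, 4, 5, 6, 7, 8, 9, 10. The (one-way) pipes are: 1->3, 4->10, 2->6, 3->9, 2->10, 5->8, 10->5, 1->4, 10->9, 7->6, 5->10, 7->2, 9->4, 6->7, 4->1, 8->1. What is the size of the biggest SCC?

7

{1, 3, 4, 5, 8, 9, 10} are all mutually reachable — one SCC of size 7.
{2, 6, 7} are all mutually reachable — one SCC of size 3.
The largest has 7 vertices.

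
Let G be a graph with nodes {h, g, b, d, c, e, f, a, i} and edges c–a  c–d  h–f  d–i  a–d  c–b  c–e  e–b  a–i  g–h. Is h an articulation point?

Deleting h raises the number of components from 2 to 3, so h is a cut vertex.

Yes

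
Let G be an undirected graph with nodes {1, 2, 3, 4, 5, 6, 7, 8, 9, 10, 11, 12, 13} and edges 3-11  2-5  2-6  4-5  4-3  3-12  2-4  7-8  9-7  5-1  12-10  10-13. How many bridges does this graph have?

The edges on the cycle 2-4-5-2 are not bridges since each lies on that cycle.
But removing 1-5 disconnects 1 from 5; removing 4-3 disconnects 4 from 3; removing 3-12 disconnects 3 from 12; removing 7-8 disconnects 7 from 8 — these are bridges.
In total 9 edges are bridges.

9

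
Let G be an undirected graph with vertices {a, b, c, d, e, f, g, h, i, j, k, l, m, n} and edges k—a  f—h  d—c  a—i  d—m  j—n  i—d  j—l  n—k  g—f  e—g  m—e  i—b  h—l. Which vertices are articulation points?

Removing d increases the component count from 1 to 2, so d is a cut vertex.
Removing i increases the component count from 1 to 2, so i is a cut vertex.
By contrast removing a leaves 1 component; it is not a cut vertex. No other vertex is a cut vertex either.

d, i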